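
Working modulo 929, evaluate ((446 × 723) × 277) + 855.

229

446 × 723 = 322458 ≡ 95 (mod 929)
95 × 277 = 26315 ≡ 303 (mod 929)
303 + 855 = 1158 ≡ 229 (mod 929)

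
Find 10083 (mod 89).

26

10083 = 113*89 + 26, so 10083 ≡ 26 (mod 89).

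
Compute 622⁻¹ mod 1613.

1460

By the extended Euclidean algorithm:
1613 = 2·622 + 369
622 = 1·369 + 253
369 = 1·253 + 116
253 = 2·116 + 21
116 = 5·21 + 11
21 = 1·11 + 10
11 = 1·10 + 1
10 = 10·1 + 0
gcd(622, 1613) = 1, so the inverse exists.
Back-substitute for 1:
1 = 1·11 − 1·10
  = −1·21 + 2·11
  = 2·116 − 11·21
  = −11·253 + 24·116
  = 24·369 − 35·253
  = −35·622 + 59·369
  = 59·1613 − 153·622
So 622⁻¹ ≡ −153 ≡ 1460 (mod 1613).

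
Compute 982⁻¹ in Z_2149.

Run the extended Euclidean algorithm:
2149 = 2*982 + 185
982 = 5*185 + 57
185 = 3*57 + 14
57 = 4*14 + 1
14 = 14*1 + 0
gcd(982, 2149) = 1, so the inverse exists.
Bézout: 1 = −69*2149 + 151*982.
So 982⁻¹ ≡ 151 (mod 2149).

151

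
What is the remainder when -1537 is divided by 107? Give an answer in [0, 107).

68

-1537 = -15×107 + 68, so -1537 ≡ 68 (mod 107).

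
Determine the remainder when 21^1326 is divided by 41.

1326 in binary is 10100101110, i.e. 1326 = 1024 + 256 + 32 + 8 + 4 + 2.
21^1 ≡ 21 (mod 41)
21^2 ≡ 21^2 = 441 ≡ 31 (mod 41)
21^4 ≡ 31^2 = 961 ≡ 18 (mod 41)
21^8 ≡ 18^2 = 324 ≡ 37 (mod 41)
21^16 ≡ 37^2 = 1369 ≡ 16 (mod 41)
21^32 ≡ 16^2 = 256 ≡ 10 (mod 41)
21^64 ≡ 10^2 = 100 ≡ 18 (mod 41)
21^128 ≡ 18^2 = 324 ≡ 37 (mod 41)
21^256 ≡ 37^2 = 1369 ≡ 16 (mod 41)
21^512 ≡ 16^2 = 256 ≡ 10 (mod 41)
21^1024 ≡ 10^2 = 100 ≡ 18 (mod 41)
21^1326 = 21^1024 × 21^256 × 21^32 × 21^8 × 21^4 × 21^2 ≡ 18 × 16 × 10 × 37 × 18 × 31 (mod 41).
Accumulate the product:
18 × 16 = 288 ≡ 1
1 × 10 = 10
10 × 37 = 370 ≡ 1
1 × 18 = 18
18 × 31 = 558 ≡ 25

25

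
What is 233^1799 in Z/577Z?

Compute successive squares:
1799 in binary is 11100000111, i.e. 1799 = 1024 + 512 + 256 + 4 + 2 + 1.
233^1 ≡ 233 (mod 577)
233^2 ≡ 233^2 = 54289 ≡ 51 (mod 577)
233^4 ≡ 51^2 = 2601 ≡ 293 (mod 577)
233^8 ≡ 293^2 = 85849 ≡ 453 (mod 577)
233^16 ≡ 453^2 = 205209 ≡ 374 (mod 577)
233^32 ≡ 374^2 = 139876 ≡ 242 (mod 577)
233^64 ≡ 242^2 = 58564 ≡ 287 (mod 577)
233^128 ≡ 287^2 = 82369 ≡ 435 (mod 577)
233^256 ≡ 435^2 = 189225 ≡ 546 (mod 577)
233^512 ≡ 546^2 = 298116 ≡ 384 (mod 577)
233^1024 ≡ 384^2 = 147456 ≡ 321 (mod 577)
233^1799 = 233^1024 × 233^512 × 233^256 × 233^4 × 233^2 × 233^1 ≡ 321 × 384 × 546 × 293 × 51 × 233 (mod 577).
Accumulate the product:
321 × 384 = 123264 ≡ 363
363 × 546 = 198198 ≡ 287
287 × 293 = 84091 ≡ 426
426 × 51 = 21726 ≡ 377
377 × 233 = 87841 ≡ 137

137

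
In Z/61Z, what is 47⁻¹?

13

61 = 1×47 + 14
47 = 3×14 + 5
14 = 2×5 + 4
5 = 1×4 + 1
4 = 4×1 + 0
gcd(47, 61) = 1, so the inverse exists.
Back-substitute for 1:
1 = 1×5 − 1×4
  = −1×14 + 3×5
  = 3×47 − 10×14
  = −10×61 + 13×47
So 47⁻¹ ≡ 13 (mod 61).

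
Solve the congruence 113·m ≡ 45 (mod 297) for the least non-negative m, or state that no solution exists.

gcd(113, 297) = 1, so a unique solution mod 297 exists.
113⁻¹ ≡ 92 (mod 297).
m ≡ 92·45 ≡ 279 (mod 297).

279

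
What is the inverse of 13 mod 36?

25

36 = 2*13 + 10
13 = 1*10 + 3
10 = 3*3 + 1
3 = 3*1 + 0
gcd(13, 36) = 1, so the inverse exists.
Back-substitute for 1:
1 = 1*10 − 3*3
  = −3*13 + 4*10
  = 4*36 − 11*13
So 13⁻¹ ≡ −11 ≡ 25 (mod 36).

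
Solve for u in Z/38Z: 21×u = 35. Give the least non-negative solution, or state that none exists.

gcd(21, 38) = 1, so a unique solution mod 38 exists.
21⁻¹ ≡ 29 (mod 38).
u ≡ 29×35 ≡ 27 (mod 38).

27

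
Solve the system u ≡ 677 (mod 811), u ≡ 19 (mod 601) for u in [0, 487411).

811⁻¹ mod 601: 811×83 ≡ 1 (mod 601), so 811⁻¹ ≡ 83.
u = 677 + 811×((19 − 677)×83 mod 601) = 677 + 811×77 = 63124.
Check: 63124 mod 811 = 677, 63124 mod 601 = 19. ✓

63124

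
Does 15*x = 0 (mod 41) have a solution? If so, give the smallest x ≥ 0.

gcd(15, 41) = 1, so a unique solution mod 41 exists.
15⁻¹ ≡ 11 (mod 41).
x ≡ 11*0 ≡ 0 (mod 41).

0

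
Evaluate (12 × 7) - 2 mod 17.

12 × 7 = 84 ≡ 16 (mod 17)
16 - 2 = 14

14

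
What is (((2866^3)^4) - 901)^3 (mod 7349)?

(2866)^3 ≡ 6565 (mod 7349)
(6565)^4 ≡ 5862 (mod 7349)
5862 - 901 = 4961
(4961)^3 ≡ 7230 (mod 7349)

7230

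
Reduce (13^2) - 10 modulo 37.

(13)^2 ≡ 21 (mod 37)
21 - 10 = 11

11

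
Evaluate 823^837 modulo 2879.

482

837 in binary is 1101000101, i.e. 837 = 512 + 256 + 64 + 4 + 1.
823^1 ≡ 823 (mod 2879)
823^2 ≡ 823^2 = 677329 ≡ 764 (mod 2879)
823^4 ≡ 764^2 = 583696 ≡ 2138 (mod 2879)
823^8 ≡ 2138^2 = 4571044 ≡ 2071 (mod 2879)
823^16 ≡ 2071^2 = 4289041 ≡ 2210 (mod 2879)
823^32 ≡ 2210^2 = 4884100 ≡ 1316 (mod 2879)
823^64 ≡ 1316^2 = 1731856 ≡ 1577 (mod 2879)
823^128 ≡ 1577^2 = 2486929 ≡ 2352 (mod 2879)
823^256 ≡ 2352^2 = 5531904 ≡ 1345 (mod 2879)
823^512 ≡ 1345^2 = 1809025 ≡ 1013 (mod 2879)
823^837 = 823^512 · 823^256 · 823^64 · 823^4 · 823^1 ≡ 1013 · 1345 · 1577 · 2138 · 823 (mod 2879).
Accumulate the product:
1013 · 1345 = 1362485 ≡ 718
718 · 1577 = 1132286 ≡ 839
839 · 2138 = 1793782 ≡ 165
165 · 823 = 135795 ≡ 482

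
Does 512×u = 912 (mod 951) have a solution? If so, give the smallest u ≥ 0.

507

gcd(512, 951) = 1, so a unique solution mod 951 exists.
512⁻¹ ≡ 938 (mod 951).
u ≡ 938×912 ≡ 507 (mod 951).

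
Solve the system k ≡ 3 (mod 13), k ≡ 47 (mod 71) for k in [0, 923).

757

13⁻¹ mod 71: 13×11 ≡ 1 (mod 71), so 13⁻¹ ≡ 11.
k = 3 + 13×((47 − 3)×11 mod 71) = 3 + 13×58 = 757.
Check: 757 mod 13 = 3, 757 mod 71 = 47. ✓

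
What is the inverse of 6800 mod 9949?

Apply the Euclidean algorithm and back-substitute:
9949 = 1×6800 + 3149
6800 = 2×3149 + 502
3149 = 6×502 + 137
502 = 3×137 + 91
137 = 1×91 + 46
91 = 1×46 + 45
46 = 1×45 + 1
45 = 45×1 + 0
gcd(6800, 9949) = 1, so the inverse exists.
Back-substitute for 1:
1 = 1×46 − 1×45
  = −1×91 + 2×46
  = 2×137 − 3×91
  = −3×502 + 11×137
  = 11×3149 − 69×502
  = −69×6800 + 149×3149
  = 149×9949 − 218×6800
So 6800⁻¹ ≡ −218 ≡ 9731 (mod 9949).

9731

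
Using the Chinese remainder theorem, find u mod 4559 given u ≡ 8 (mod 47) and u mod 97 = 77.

47⁻¹ mod 97: 47*64 ≡ 1 (mod 97), so 47⁻¹ ≡ 64.
u = 8 + 47*((77 − 8)*64 mod 97) = 8 + 47*51 = 2405.
Check: 2405 mod 47 = 8, 2405 mod 97 = 77. ✓

2405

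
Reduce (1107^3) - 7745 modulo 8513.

722

(1107)^3 ≡ 8467 (mod 8513)
8467 - 7745 = 722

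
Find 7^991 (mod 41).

Compute successive squares:
991 in binary is 1111011111, i.e. 991 = 512 + 256 + 128 + 64 + 16 + 8 + 4 + 2 + 1.
7^1 ≡ 7 (mod 41)
7^2 ≡ 7^2 = 49 ≡ 8 (mod 41)
7^4 ≡ 8^2 = 64 ≡ 23 (mod 41)
7^8 ≡ 23^2 = 529 ≡ 37 (mod 41)
7^16 ≡ 37^2 = 1369 ≡ 16 (mod 41)
7^32 ≡ 16^2 = 256 ≡ 10 (mod 41)
7^64 ≡ 10^2 = 100 ≡ 18 (mod 41)
7^128 ≡ 18^2 = 324 ≡ 37 (mod 41)
7^256 ≡ 37^2 = 1369 ≡ 16 (mod 41)
7^512 ≡ 16^2 = 256 ≡ 10 (mod 41)
7^991 = 7^512 · 7^256 · 7^128 · 7^64 · 7^16 · 7^8 · 7^4 · 7^2 · 7^1 ≡ 10 · 16 · 37 · 18 · 16 · 37 · 23 · 8 · 7 (mod 41).
Accumulate the product:
10 · 16 = 160 ≡ 37
37 · 37 = 1369 ≡ 16
16 · 18 = 288 ≡ 1
1 · 16 = 16
16 · 37 = 592 ≡ 18
18 · 23 = 414 ≡ 4
4 · 8 = 32
32 · 7 = 224 ≡ 19

19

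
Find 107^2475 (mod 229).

Compute successive squares:
2475 in binary is 100110101011, i.e. 2475 = 2048 + 256 + 128 + 32 + 8 + 2 + 1.
107^1 ≡ 107 (mod 229)
107^2 ≡ 107^2 = 11449 ≡ 228 (mod 229)
107^4 ≡ 228^2 = 51984 ≡ 1 (mod 229)
107^8 ≡ 1^2 = 1 (mod 229)
107^16 ≡ 1^2 = 1 (mod 229)
107^32 ≡ 1^2 = 1 (mod 229)
107^64 ≡ 1^2 = 1 (mod 229)
107^128 ≡ 1^2 = 1 (mod 229)
107^256 ≡ 1^2 = 1 (mod 229)
107^512 ≡ 1^2 = 1 (mod 229)
107^1024 ≡ 1^2 = 1 (mod 229)
107^2048 ≡ 1^2 = 1 (mod 229)
107^2475 = 107^2048 * 107^256 * 107^128 * 107^32 * 107^8 * 107^2 * 107^1 ≡ 1 * 1 * 1 * 1 * 1 * 228 * 107 (mod 229).
Accumulate the product:
1 * 1 = 1
1 * 1 = 1
1 * 1 = 1
1 * 1 = 1
1 * 228 = 228
228 * 107 = 24396 ≡ 122

122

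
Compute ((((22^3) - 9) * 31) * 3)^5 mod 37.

26

(22)^3 ≡ 29 (mod 37)
29 - 9 = 20
20 * 31 = 620 ≡ 28 (mod 37)
28 * 3 = 84 ≡ 10 (mod 37)
(10)^5 ≡ 26 (mod 37)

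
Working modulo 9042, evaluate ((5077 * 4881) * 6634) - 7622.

5077 * 4881 = 24780837 ≡ 5757 (mod 9042)
5757 * 6634 = 38191938 ≡ 7572 (mod 9042)
7572 - 7622 = -50 ≡ 8992 (mod 9042)

8992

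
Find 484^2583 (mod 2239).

1034

Using repeated squaring:
484^1 ≡ 484 (mod 2239)
484^2 ≡ 484^2 = 234256 ≡ 1400 (mod 2239)
484^4 ≡ 1400^2 = 1960000 ≡ 875 (mod 2239)
484^8 ≡ 875^2 = 765625 ≡ 2126 (mod 2239)
484^16 ≡ 2126^2 = 4519876 ≡ 1574 (mod 2239)
484^32 ≡ 1574^2 = 2477476 ≡ 1142 (mod 2239)
484^64 ≡ 1142^2 = 1304164 ≡ 1066 (mod 2239)
484^128 ≡ 1066^2 = 1136356 ≡ 1183 (mod 2239)
484^256 ≡ 1183^2 = 1399489 ≡ 114 (mod 2239)
484^512 ≡ 114^2 = 12996 ≡ 1801 (mod 2239)
484^1024 ≡ 1801^2 = 3243601 ≡ 1529 (mod 2239)
484^2048 ≡ 1529^2 = 2337841 ≡ 325 (mod 2239)
484^2583 = 484^2048 · 484^512 · 484^16 · 484^4 · 484^2 · 484^1 ≡ 325 · 1801 · 1574 · 875 · 1400 · 484 (mod 2239).
Accumulate the product:
325 · 1801 = 585325 ≡ 946
946 · 1574 = 1489004 ≡ 69
69 · 875 = 60375 ≡ 2161
2161 · 1400 = 3025400 ≡ 511
511 · 484 = 247324 ≡ 1034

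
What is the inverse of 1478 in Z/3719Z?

1472

Run the extended Euclidean algorithm:
3719 = 2*1478 + 763
1478 = 1*763 + 715
763 = 1*715 + 48
715 = 14*48 + 43
48 = 1*43 + 5
43 = 8*5 + 3
5 = 1*3 + 2
3 = 1*2 + 1
2 = 2*1 + 0
gcd(1478, 3719) = 1, so the inverse exists.
Bézout: 1 = −585*3719 + 1472*1478.
So 1478⁻¹ ≡ 1472 (mod 3719).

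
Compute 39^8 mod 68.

33

39^1 ≡ 39 (mod 68)
39^2 ≡ 39^2 = 1521 ≡ 25 (mod 68)
39^4 ≡ 25^2 = 625 ≡ 13 (mod 68)
39^8 ≡ 13^2 = 169 ≡ 33 (mod 68)
So 39^8 ≡ 33 (mod 68).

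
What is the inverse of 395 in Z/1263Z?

761

1263 = 3·395 + 78
395 = 5·78 + 5
78 = 15·5 + 3
5 = 1·3 + 2
3 = 1·2 + 1
2 = 2·1 + 0
gcd(395, 1263) = 1, so the inverse exists.
Back-substitute for 1:
1 = 1·3 − 1·2
  = −1·5 + 2·3
  = 2·78 − 31·5
  = −31·395 + 157·78
  = 157·1263 − 502·395
So 395⁻¹ ≡ −502 ≡ 761 (mod 1263).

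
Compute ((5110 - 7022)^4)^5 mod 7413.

5110 - 7022 = -1912 ≡ 5501 (mod 7413)
(5501)^4 ≡ 5776 (mod 7413)
(5776)^5 ≡ 6112 (mod 7413)

6112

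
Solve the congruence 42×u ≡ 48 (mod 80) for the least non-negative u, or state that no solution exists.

gcd(42, 80) = 2, and 2 | 48, so solutions exist.
Divide through by 2: 21×u ≡ 24 mod 40.
21⁻¹ ≡ 21 (mod 40).
u ≡ 21×24 ≡ 24 (mod 40).
The smallest non-negative solution is u = 24.

24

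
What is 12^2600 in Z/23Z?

2600 in binary is 101000101000, i.e. 2600 = 2048 + 512 + 32 + 8.
12^1 ≡ 12 (mod 23)
12^2 ≡ 12^2 = 144 ≡ 6 (mod 23)
12^4 ≡ 6^2 = 36 ≡ 13 (mod 23)
12^8 ≡ 13^2 = 169 ≡ 8 (mod 23)
12^16 ≡ 8^2 = 64 ≡ 18 (mod 23)
12^32 ≡ 18^2 = 324 ≡ 2 (mod 23)
12^64 ≡ 2^2 = 4 (mod 23)
12^128 ≡ 4^2 = 16 (mod 23)
12^256 ≡ 16^2 = 256 ≡ 3 (mod 23)
12^512 ≡ 3^2 = 9 (mod 23)
12^1024 ≡ 9^2 = 81 ≡ 12 (mod 23)
12^2048 ≡ 12^2 = 144 ≡ 6 (mod 23)
12^2600 = 12^2048 · 12^512 · 12^32 · 12^8 ≡ 6 · 9 · 2 · 8 (mod 23).
Accumulate the product:
6 · 9 = 54 ≡ 8
8 · 2 = 16
16 · 8 = 128 ≡ 13

13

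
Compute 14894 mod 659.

396

14894 = 22*659 + 396, so 14894 ≡ 396 (mod 659).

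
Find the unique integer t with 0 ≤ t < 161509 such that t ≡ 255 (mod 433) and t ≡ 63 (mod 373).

63473

433⁻¹ mod 373: 433×143 ≡ 1 (mod 373), so 433⁻¹ ≡ 143.
t = 255 + 433×((63 − 255)×143 mod 373) = 255 + 433×146 = 63473.
Check: 63473 mod 433 = 255, 63473 mod 373 = 63. ✓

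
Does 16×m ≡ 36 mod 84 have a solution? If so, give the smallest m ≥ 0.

18

gcd(16, 84) = 4, and 4 | 36, so solutions exist.
Divide through by 4: 4×m = 9 (mod 21).
4⁻¹ ≡ 16 (mod 21).
m ≡ 16×9 ≡ 18 (mod 21).
The smallest non-negative solution is m = 18.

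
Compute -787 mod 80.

13

-787 = -10*80 + 13, so -787 ≡ 13 (mod 80).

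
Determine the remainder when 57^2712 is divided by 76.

By square-and-multiply:
2712 in binary is 101010011000, i.e. 2712 = 2048 + 512 + 128 + 16 + 8.
57^1 ≡ 57 (mod 76)
57^2 ≡ 57^2 = 3249 ≡ 57 (mod 76)
57^4 ≡ 57^2 = 3249 ≡ 57 (mod 76)
57^8 ≡ 57^2 = 3249 ≡ 57 (mod 76)
57^16 ≡ 57^2 = 3249 ≡ 57 (mod 76)
57^32 ≡ 57^2 = 3249 ≡ 57 (mod 76)
57^64 ≡ 57^2 = 3249 ≡ 57 (mod 76)
57^128 ≡ 57^2 = 3249 ≡ 57 (mod 76)
57^256 ≡ 57^2 = 3249 ≡ 57 (mod 76)
57^512 ≡ 57^2 = 3249 ≡ 57 (mod 76)
57^1024 ≡ 57^2 = 3249 ≡ 57 (mod 76)
57^2048 ≡ 57^2 = 3249 ≡ 57 (mod 76)
57^2712 = 57^2048 × 57^512 × 57^128 × 57^16 × 57^8 ≡ 57 × 57 × 57 × 57 × 57 (mod 76).
Accumulate the product:
57 × 57 = 3249 ≡ 57
57 × 57 = 3249 ≡ 57
57 × 57 = 3249 ≡ 57
57 × 57 = 3249 ≡ 57

57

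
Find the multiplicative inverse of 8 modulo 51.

By the extended Euclidean algorithm:
51 = 6×8 + 3
8 = 2×3 + 2
3 = 1×2 + 1
2 = 2×1 + 0
gcd(8, 51) = 1, so the inverse exists.
Bézout: 1 = 3×51 − 19×8.
So 8⁻¹ ≡ −19 ≡ 32 (mod 51).

32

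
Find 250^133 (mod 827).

281

Using repeated squaring:
250^1 ≡ 250 (mod 827)
250^2 ≡ 250^2 = 62500 ≡ 475 (mod 827)
250^4 ≡ 475^2 = 225625 ≡ 681 (mod 827)
250^8 ≡ 681^2 = 463761 ≡ 641 (mod 827)
250^16 ≡ 641^2 = 410881 ≡ 689 (mod 827)
250^32 ≡ 689^2 = 474721 ≡ 23 (mod 827)
250^64 ≡ 23^2 = 529 (mod 827)
250^128 ≡ 529^2 = 279841 ≡ 315 (mod 827)
250^133 = 250^128 · 250^4 · 250^1 ≡ 315 · 681 · 250 (mod 827).
Accumulate the product:
315 · 681 = 214515 ≡ 322
322 · 250 = 80500 ≡ 281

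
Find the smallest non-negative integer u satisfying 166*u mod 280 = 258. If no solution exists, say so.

123

gcd(166, 280) = 2, and 2 | 258, so solutions exist.
Divide through by 2: 83*u ≡ 129 (mod 140).
83⁻¹ ≡ 27 (mod 140).
u ≡ 27*129 ≡ 123 (mod 140).
The smallest non-negative solution is u = 123.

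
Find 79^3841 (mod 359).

Compute successive squares:
79^1 ≡ 79 (mod 359)
79^2 ≡ 79^2 = 6241 ≡ 138 (mod 359)
79^4 ≡ 138^2 = 19044 ≡ 17 (mod 359)
79^8 ≡ 17^2 = 289 (mod 359)
79^16 ≡ 289^2 = 83521 ≡ 233 (mod 359)
79^32 ≡ 233^2 = 54289 ≡ 80 (mod 359)
79^64 ≡ 80^2 = 6400 ≡ 297 (mod 359)
79^128 ≡ 297^2 = 88209 ≡ 254 (mod 359)
79^256 ≡ 254^2 = 64516 ≡ 255 (mod 359)
79^512 ≡ 255^2 = 65025 ≡ 46 (mod 359)
79^1024 ≡ 46^2 = 2116 ≡ 321 (mod 359)
79^2048 ≡ 321^2 = 103041 ≡ 8 (mod 359)
79^3841 = 79^2048 * 79^1024 * 79^512 * 79^256 * 79^1 ≡ 8 * 321 * 46 * 255 * 79 (mod 359).
Accumulate the product:
8 * 321 = 2568 ≡ 55
55 * 46 = 2530 ≡ 17
17 * 255 = 4335 ≡ 27
27 * 79 = 2133 ≡ 338

338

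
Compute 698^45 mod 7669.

4156

By square-and-multiply:
45 in binary is 101101, i.e. 45 = 32 + 8 + 4 + 1.
698^1 ≡ 698 (mod 7669)
698^2 ≡ 698^2 = 487204 ≡ 4057 (mod 7669)
698^4 ≡ 4057^2 = 16459249 ≡ 1575 (mod 7669)
698^8 ≡ 1575^2 = 2480625 ≡ 3538 (mod 7669)
698^16 ≡ 3538^2 = 12517444 ≡ 1636 (mod 7669)
698^32 ≡ 1636^2 = 2676496 ≡ 15 (mod 7669)
698^45 = 698^32 × 698^8 × 698^4 × 698^1 ≡ 15 × 3538 × 1575 × 698 (mod 7669).
Accumulate the product:
15 × 3538 = 53070 ≡ 7056
7056 × 1575 = 11113200 ≡ 819
819 × 698 = 571662 ≡ 4156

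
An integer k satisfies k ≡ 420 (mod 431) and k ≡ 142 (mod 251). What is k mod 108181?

431⁻¹ mod 251: 431*152 ≡ 1 (mod 251), so 431⁻¹ ≡ 152.
k = 420 + 431*((142 − 420)*152 mod 251) = 420 + 431*163 = 70673.
Check: 70673 mod 431 = 420, 70673 mod 251 = 142. ✓

70673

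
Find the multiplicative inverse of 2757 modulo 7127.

5501

7127 = 2×2757 + 1613
2757 = 1×1613 + 1144
1613 = 1×1144 + 469
1144 = 2×469 + 206
469 = 2×206 + 57
206 = 3×57 + 35
57 = 1×35 + 22
35 = 1×22 + 13
22 = 1×13 + 9
13 = 1×9 + 4
9 = 2×4 + 1
4 = 4×1 + 0
gcd(2757, 7127) = 1, so the inverse exists.
Bézout: 1 = 629×7127 − 1626×2757.
So 2757⁻¹ ≡ −1626 ≡ 5501 (mod 7127).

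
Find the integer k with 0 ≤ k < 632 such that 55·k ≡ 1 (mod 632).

Run the extended Euclidean algorithm:
632 = 11*55 + 27
55 = 2*27 + 1
27 = 27*1 + 0
gcd(55, 632) = 1, so the inverse exists.
Back-substitute for 1:
1 = 1*55 − 2*27
  = −2*632 + 23*55
So 55⁻¹ ≡ 23 (mod 632).

23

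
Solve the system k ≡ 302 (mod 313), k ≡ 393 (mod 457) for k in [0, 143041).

313⁻¹ mod 457: 313×384 ≡ 1 (mod 457), so 313⁻¹ ≡ 384.
k = 302 + 313×((393 − 302)×384 mod 457) = 302 + 313×212 = 66658.

66658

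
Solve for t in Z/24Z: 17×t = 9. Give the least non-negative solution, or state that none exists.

9

gcd(17, 24) = 1, so a unique solution mod 24 exists.
17⁻¹ ≡ 17 (mod 24).
t ≡ 17×9 ≡ 9 (mod 24).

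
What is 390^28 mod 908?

390^1 ≡ 390 (mod 908)
390^2 ≡ 390^2 = 152100 ≡ 464 (mod 908)
390^4 ≡ 464^2 = 215296 ≡ 100 (mod 908)
390^8 ≡ 100^2 = 10000 ≡ 12 (mod 908)
390^16 ≡ 12^2 = 144 (mod 908)
390^28 = 390^16 × 390^8 × 390^4 ≡ 144 × 12 × 100 (mod 908).
Accumulate the product:
144 × 12 = 1728 ≡ 820
820 × 100 = 82000 ≡ 280

280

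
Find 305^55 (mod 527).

Using repeated squaring:
55 in binary is 110111, i.e. 55 = 32 + 16 + 4 + 2 + 1.
305^1 ≡ 305 (mod 527)
305^2 ≡ 305^2 = 93025 ≡ 273 (mod 527)
305^4 ≡ 273^2 = 74529 ≡ 222 (mod 527)
305^8 ≡ 222^2 = 49284 ≡ 273 (mod 527)
305^16 ≡ 273^2 = 74529 ≡ 222 (mod 527)
305^32 ≡ 222^2 = 49284 ≡ 273 (mod 527)
305^55 = 305^32 · 305^16 · 305^4 · 305^2 · 305^1 ≡ 273 · 222 · 222 · 273 · 305 (mod 527).
Accumulate the product:
273 · 222 = 60606 ≡ 1
1 · 222 = 222
222 · 273 = 60606 ≡ 1
1 · 305 = 305

305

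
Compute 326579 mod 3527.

326579 = 92*3527 + 2095, so 326579 ≡ 2095 (mod 3527).

2095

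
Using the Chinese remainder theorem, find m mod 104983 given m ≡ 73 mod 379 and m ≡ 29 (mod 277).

379⁻¹ mod 277: 379·258 ≡ 1 (mod 277), so 379⁻¹ ≡ 258.
m = 73 + 379·((29 − 73)·258 mod 277) = 73 + 379·5 = 1968.
Check: 1968 mod 379 = 73, 1968 mod 277 = 29. ✓

1968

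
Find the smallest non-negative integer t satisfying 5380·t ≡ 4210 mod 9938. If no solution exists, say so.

3335

gcd(5380, 9938) = 2, and 2 | 4210, so solutions exist.
Divide through by 2: 2690·t ≡ 2105 (mod 4969).
2690⁻¹ ≡ 2551 (mod 4969).
t ≡ 2551·2105 ≡ 3335 (mod 4969).
The smallest non-negative solution is t = 3335.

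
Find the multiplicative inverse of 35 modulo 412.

259

412 = 11×35 + 27
35 = 1×27 + 8
27 = 3×8 + 3
8 = 2×3 + 2
3 = 1×2 + 1
2 = 2×1 + 0
gcd(35, 412) = 1, so the inverse exists.
Back-substitute for 1:
1 = 1×3 − 1×2
  = −1×8 + 3×3
  = 3×27 − 10×8
  = −10×35 + 13×27
  = 13×412 − 153×35
So 35⁻¹ ≡ −153 ≡ 259 (mod 412).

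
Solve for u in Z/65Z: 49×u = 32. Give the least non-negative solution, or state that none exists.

63

gcd(49, 65) = 1, so a unique solution mod 65 exists.
49⁻¹ ≡ 4 (mod 65).
u ≡ 4×32 ≡ 63 (mod 65).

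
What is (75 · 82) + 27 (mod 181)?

23

75 · 82 = 6150 ≡ 177 (mod 181)
177 + 27 = 204 ≡ 23 (mod 181)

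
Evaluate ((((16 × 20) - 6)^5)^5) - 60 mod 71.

43

16 × 20 = 320 ≡ 36 (mod 71)
36 - 6 = 30
(30)^5 ≡ 37 (mod 71)
(37)^5 ≡ 32 (mod 71)
32 - 60 = -28 ≡ 43 (mod 71)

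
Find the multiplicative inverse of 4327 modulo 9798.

9798 = 2·4327 + 1144
4327 = 3·1144 + 895
1144 = 1·895 + 249
895 = 3·249 + 148
249 = 1·148 + 101
148 = 1·101 + 47
101 = 2·47 + 7
47 = 6·7 + 5
7 = 1·5 + 2
5 = 2·2 + 1
2 = 2·1 + 0
gcd(4327, 9798) = 1, so the inverse exists.
Bézout: 1 = −1842·9798 + 4171·4327.
So 4327⁻¹ ≡ 4171 (mod 9798).

4171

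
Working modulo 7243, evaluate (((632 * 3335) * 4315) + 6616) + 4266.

632 * 3335 = 2107720 ≡ 7 (mod 7243)
7 * 4315 = 30205 ≡ 1233 (mod 7243)
1233 + 6616 = 7849 ≡ 606 (mod 7243)
606 + 4266 = 4872

4872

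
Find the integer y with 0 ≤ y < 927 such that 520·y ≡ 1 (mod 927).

886

By the extended Euclidean algorithm:
927 = 1*520 + 407
520 = 1*407 + 113
407 = 3*113 + 68
113 = 1*68 + 45
68 = 1*45 + 23
45 = 1*23 + 22
23 = 1*22 + 1
22 = 22*1 + 0
gcd(520, 927) = 1, so the inverse exists.
Bézout: 1 = 23*927 − 41*520.
So 520⁻¹ ≡ −41 ≡ 886 (mod 927).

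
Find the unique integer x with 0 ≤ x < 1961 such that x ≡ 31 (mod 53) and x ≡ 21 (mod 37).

243

53⁻¹ mod 37: 53·7 ≡ 1 (mod 37), so 53⁻¹ ≡ 7.
x = 31 + 53·((21 − 31)·7 mod 37) = 31 + 53·4 = 243.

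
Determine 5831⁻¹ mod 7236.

7236 = 1×5831 + 1405
5831 = 4×1405 + 211
1405 = 6×211 + 139
211 = 1×139 + 72
139 = 1×72 + 67
72 = 1×67 + 5
67 = 13×5 + 2
5 = 2×2 + 1
2 = 2×1 + 0
gcd(5831, 7236) = 1, so the inverse exists.
Back-substitute for 1:
1 = 1×5 − 2×2
  = −2×67 + 27×5
  = 27×72 − 29×67
  = −29×139 + 56×72
  = 56×211 − 85×139
  = −85×1405 + 566×211
  = 566×5831 − 2349×1405
  = −2349×7236 + 2915×5831
So 5831⁻¹ ≡ 2915 (mod 7236).

2915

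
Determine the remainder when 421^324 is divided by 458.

43

324 in binary is 101000100, i.e. 324 = 256 + 64 + 4.
421^1 ≡ 421 (mod 458)
421^2 ≡ 421^2 = 177241 ≡ 453 (mod 458)
421^4 ≡ 453^2 = 205209 ≡ 25 (mod 458)
421^8 ≡ 25^2 = 625 ≡ 167 (mod 458)
421^16 ≡ 167^2 = 27889 ≡ 409 (mod 458)
421^32 ≡ 409^2 = 167281 ≡ 111 (mod 458)
421^64 ≡ 111^2 = 12321 ≡ 413 (mod 458)
421^128 ≡ 413^2 = 170569 ≡ 193 (mod 458)
421^256 ≡ 193^2 = 37249 ≡ 151 (mod 458)
421^324 = 421^256 × 421^64 × 421^4 ≡ 151 × 413 × 25 (mod 458).
Accumulate the product:
151 × 413 = 62363 ≡ 75
75 × 25 = 1875 ≡ 43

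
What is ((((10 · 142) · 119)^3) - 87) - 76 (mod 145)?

10 · 142 = 1420 ≡ 115 (mod 145)
115 · 119 = 13685 ≡ 55 (mod 145)
(55)^3 ≡ 60 (mod 145)
60 - 87 = -27 ≡ 118 (mod 145)
118 - 76 = 42

42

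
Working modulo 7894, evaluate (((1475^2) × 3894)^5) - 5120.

(1475)^2 ≡ 4775 (mod 7894)
4775 × 3894 = 18593850 ≡ 3480 (mod 7894)
(3480)^5 ≡ 7324 (mod 7894)
7324 - 5120 = 2204

2204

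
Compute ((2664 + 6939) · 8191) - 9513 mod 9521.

2664 + 6939 = 9603 ≡ 82 (mod 9521)
82 · 8191 = 671662 ≡ 5192 (mod 9521)
5192 - 9513 = -4321 ≡ 5200 (mod 9521)

5200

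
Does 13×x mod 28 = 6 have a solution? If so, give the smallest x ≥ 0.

22

gcd(13, 28) = 1, so a unique solution mod 28 exists.
13⁻¹ ≡ 13 (mod 28).
x ≡ 13×6 ≡ 22 (mod 28).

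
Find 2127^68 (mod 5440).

3841

Compute successive squares:
68 in binary is 1000100, i.e. 68 = 64 + 4.
2127^1 ≡ 2127 (mod 5440)
2127^2 ≡ 2127^2 = 4524129 ≡ 3489 (mod 5440)
2127^4 ≡ 3489^2 = 12173121 ≡ 3841 (mod 5440)
2127^8 ≡ 3841^2 = 14753281 ≡ 1 (mod 5440)
2127^16 ≡ 1^2 = 1 (mod 5440)
2127^32 ≡ 1^2 = 1 (mod 5440)
2127^64 ≡ 1^2 = 1 (mod 5440)
2127^68 = 2127^64 × 2127^4 ≡ 1 × 3841 (mod 5440).
1 × 3841 = 3841 ≡ 3841 (mod 5440).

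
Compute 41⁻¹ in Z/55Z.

Apply the Euclidean algorithm and back-substitute:
55 = 1×41 + 14
41 = 2×14 + 13
14 = 1×13 + 1
13 = 13×1 + 0
gcd(41, 55) = 1, so the inverse exists.
Bézout: 1 = 3×55 − 4×41.
So 41⁻¹ ≡ −4 ≡ 51 (mod 55).

51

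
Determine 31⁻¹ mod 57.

Run the extended Euclidean algorithm:
57 = 1·31 + 26
31 = 1·26 + 5
26 = 5·5 + 1
5 = 5·1 + 0
gcd(31, 57) = 1, so the inverse exists.
Bézout: 1 = 6·57 − 11·31.
So 31⁻¹ ≡ −11 ≡ 46 (mod 57).

46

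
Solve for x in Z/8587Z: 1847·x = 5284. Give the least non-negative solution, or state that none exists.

gcd(1847, 8587) = 1, so a unique solution mod 8587 exists.
1847⁻¹ ≡ 6374 (mod 8587).
x ≡ 6374·5284 ≡ 2002 (mod 8587).

2002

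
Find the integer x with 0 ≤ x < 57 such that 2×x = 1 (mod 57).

57 = 28·2 + 1
2 = 2·1 + 0
gcd(2, 57) = 1, so the inverse exists.
Back-substitute for 1:
1 = 1·57 − 28·2
So 2⁻¹ ≡ −28 ≡ 29 (mod 57).

29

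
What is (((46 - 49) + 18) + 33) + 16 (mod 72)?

46 - 49 = -3 ≡ 69 (mod 72)
69 + 18 = 87 ≡ 15 (mod 72)
15 + 33 = 48
48 + 16 = 64

64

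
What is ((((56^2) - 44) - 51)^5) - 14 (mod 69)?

6

(56)^2 ≡ 31 (mod 69)
31 - 44 = -13 ≡ 56 (mod 69)
56 - 51 = 5
(5)^5 ≡ 20 (mod 69)
20 - 14 = 6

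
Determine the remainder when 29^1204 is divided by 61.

47

Compute successive squares:
29^1 ≡ 29 (mod 61)
29^2 ≡ 29^2 = 841 ≡ 48 (mod 61)
29^4 ≡ 48^2 = 2304 ≡ 47 (mod 61)
29^8 ≡ 47^2 = 2209 ≡ 13 (mod 61)
29^16 ≡ 13^2 = 169 ≡ 47 (mod 61)
29^32 ≡ 47^2 = 2209 ≡ 13 (mod 61)
29^64 ≡ 13^2 = 169 ≡ 47 (mod 61)
29^128 ≡ 47^2 = 2209 ≡ 13 (mod 61)
29^256 ≡ 13^2 = 169 ≡ 47 (mod 61)
29^512 ≡ 47^2 = 2209 ≡ 13 (mod 61)
29^1024 ≡ 13^2 = 169 ≡ 47 (mod 61)
29^1204 = 29^1024 * 29^128 * 29^32 * 29^16 * 29^4 ≡ 47 * 13 * 13 * 47 * 47 (mod 61).
Accumulate the product:
47 * 13 = 611 ≡ 1
1 * 13 = 13
13 * 47 = 611 ≡ 1
1 * 47 = 47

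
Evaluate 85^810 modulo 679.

By square-and-multiply:
810 in binary is 1100101010, i.e. 810 = 512 + 256 + 32 + 8 + 2.
85^1 ≡ 85 (mod 679)
85^2 ≡ 85^2 = 7225 ≡ 435 (mod 679)
85^4 ≡ 435^2 = 189225 ≡ 463 (mod 679)
85^8 ≡ 463^2 = 214369 ≡ 484 (mod 679)
85^16 ≡ 484^2 = 234256 ≡ 1 (mod 679)
85^32 ≡ 1^2 = 1 (mod 679)
85^64 ≡ 1^2 = 1 (mod 679)
85^128 ≡ 1^2 = 1 (mod 679)
85^256 ≡ 1^2 = 1 (mod 679)
85^512 ≡ 1^2 = 1 (mod 679)
85^810 = 85^512 * 85^256 * 85^32 * 85^8 * 85^2 ≡ 1 * 1 * 1 * 484 * 435 (mod 679).
Accumulate the product:
1 * 1 = 1
1 * 1 = 1
1 * 484 = 484
484 * 435 = 210540 ≡ 50

50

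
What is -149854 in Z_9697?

-149854 = -16*9697 + 5298, so -149854 ≡ 5298 (mod 9697).

5298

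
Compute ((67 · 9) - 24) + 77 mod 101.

67 · 9 = 603 ≡ 98 (mod 101)
98 - 24 = 74
74 + 77 = 151 ≡ 50 (mod 101)

50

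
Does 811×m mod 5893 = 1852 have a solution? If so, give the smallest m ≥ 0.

gcd(811, 5893) = 1, so a unique solution mod 5893 exists.
811⁻¹ ≡ 4447 (mod 5893).
m ≡ 4447×1852 ≡ 3323 (mod 5893).

3323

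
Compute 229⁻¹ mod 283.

131

283 = 1·229 + 54
229 = 4·54 + 13
54 = 4·13 + 2
13 = 6·2 + 1
2 = 2·1 + 0
gcd(229, 283) = 1, so the inverse exists.
Back-substitute for 1:
1 = 1·13 − 6·2
  = −6·54 + 25·13
  = 25·229 − 106·54
  = −106·283 + 131·229
So 229⁻¹ ≡ 131 (mod 283).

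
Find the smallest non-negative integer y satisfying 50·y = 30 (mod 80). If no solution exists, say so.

gcd(50, 80) = 10, and 10 | 30, so solutions exist.
Divide through by 10: 5·y ≡ 3 (mod 8).
5⁻¹ ≡ 5 (mod 8).
y ≡ 5·3 ≡ 7 (mod 8).
The smallest non-negative solution is y = 7.

7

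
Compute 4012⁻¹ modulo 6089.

6089 = 1*4012 + 2077
4012 = 1*2077 + 1935
2077 = 1*1935 + 142
1935 = 13*142 + 89
142 = 1*89 + 53
89 = 1*53 + 36
53 = 1*36 + 17
36 = 2*17 + 2
17 = 8*2 + 1
2 = 2*1 + 0
gcd(4012, 6089) = 1, so the inverse exists.
Back-substitute for 1:
1 = 1*17 − 8*2
  = −8*36 + 17*17
  = 17*53 − 25*36
  = −25*89 + 42*53
  = 42*142 − 67*89
  = −67*1935 + 913*142
  = 913*2077 − 980*1935
  = −980*4012 + 1893*2077
  = 1893*6089 − 2873*4012
So 4012⁻¹ ≡ −2873 ≡ 3216 (mod 6089).

3216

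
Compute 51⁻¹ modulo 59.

By the extended Euclidean algorithm:
59 = 1*51 + 8
51 = 6*8 + 3
8 = 2*3 + 2
3 = 1*2 + 1
2 = 2*1 + 0
gcd(51, 59) = 1, so the inverse exists.
Back-substitute for 1:
1 = 1*3 − 1*2
  = −1*8 + 3*3
  = 3*51 − 19*8
  = −19*59 + 22*51
So 51⁻¹ ≡ 22 (mod 59).

22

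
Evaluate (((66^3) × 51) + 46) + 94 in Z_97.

(66)^3 ≡ 85 (mod 97)
85 × 51 = 4335 ≡ 67 (mod 97)
67 + 46 = 113 ≡ 16 (mod 97)
16 + 94 = 110 ≡ 13 (mod 97)

13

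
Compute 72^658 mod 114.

42

Using repeated squaring:
658 in binary is 1010010010, i.e. 658 = 512 + 128 + 16 + 2.
72^1 ≡ 72 (mod 114)
72^2 ≡ 72^2 = 5184 ≡ 54 (mod 114)
72^4 ≡ 54^2 = 2916 ≡ 66 (mod 114)
72^8 ≡ 66^2 = 4356 ≡ 24 (mod 114)
72^16 ≡ 24^2 = 576 ≡ 6 (mod 114)
72^32 ≡ 6^2 = 36 (mod 114)
72^64 ≡ 36^2 = 1296 ≡ 42 (mod 114)
72^128 ≡ 42^2 = 1764 ≡ 54 (mod 114)
72^256 ≡ 54^2 = 2916 ≡ 66 (mod 114)
72^512 ≡ 66^2 = 4356 ≡ 24 (mod 114)
72^658 = 72^512 × 72^128 × 72^16 × 72^2 ≡ 24 × 54 × 6 × 54 (mod 114).
Accumulate the product:
24 × 54 = 1296 ≡ 42
42 × 6 = 252 ≡ 24
24 × 54 = 1296 ≡ 42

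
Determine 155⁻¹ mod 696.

467

696 = 4*155 + 76
155 = 2*76 + 3
76 = 25*3 + 1
3 = 3*1 + 0
gcd(155, 696) = 1, so the inverse exists.
Bézout: 1 = 51*696 − 229*155.
So 155⁻¹ ≡ −229 ≡ 467 (mod 696).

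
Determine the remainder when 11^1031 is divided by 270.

11^1 ≡ 11 (mod 270)
11^2 ≡ 11^2 = 121 (mod 270)
11^4 ≡ 121^2 = 14641 ≡ 61 (mod 270)
11^8 ≡ 61^2 = 3721 ≡ 211 (mod 270)
11^16 ≡ 211^2 = 44521 ≡ 241 (mod 270)
11^32 ≡ 241^2 = 58081 ≡ 31 (mod 270)
11^64 ≡ 31^2 = 961 ≡ 151 (mod 270)
11^128 ≡ 151^2 = 22801 ≡ 121 (mod 270)
11^256 ≡ 121^2 = 14641 ≡ 61 (mod 270)
11^512 ≡ 61^2 = 3721 ≡ 211 (mod 270)
11^1024 ≡ 211^2 = 44521 ≡ 241 (mod 270)
11^1031 = 11^1024 · 11^4 · 11^2 · 11^1 ≡ 241 · 61 · 121 · 11 (mod 270).
Accumulate the product:
241 · 61 = 14701 ≡ 121
121 · 121 = 14641 ≡ 61
61 · 11 = 671 ≡ 131

131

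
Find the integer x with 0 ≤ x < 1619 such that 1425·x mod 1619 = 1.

1160

1619 = 1*1425 + 194
1425 = 7*194 + 67
194 = 2*67 + 60
67 = 1*60 + 7
60 = 8*7 + 4
7 = 1*4 + 3
4 = 1*3 + 1
3 = 3*1 + 0
gcd(1425, 1619) = 1, so the inverse exists.
Bézout: 1 = 404*1619 − 459*1425.
So 1425⁻¹ ≡ −459 ≡ 1160 (mod 1619).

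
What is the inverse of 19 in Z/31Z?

18

By the extended Euclidean algorithm:
31 = 1×19 + 12
19 = 1×12 + 7
12 = 1×7 + 5
7 = 1×5 + 2
5 = 2×2 + 1
2 = 2×1 + 0
gcd(19, 31) = 1, so the inverse exists.
Bézout: 1 = 8×31 − 13×19.
So 19⁻¹ ≡ −13 ≡ 18 (mod 31).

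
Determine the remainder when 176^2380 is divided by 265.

Compute successive squares:
176^1 ≡ 176 (mod 265)
176^2 ≡ 176^2 = 30976 ≡ 236 (mod 265)
176^4 ≡ 236^2 = 55696 ≡ 46 (mod 265)
176^8 ≡ 46^2 = 2116 ≡ 261 (mod 265)
176^16 ≡ 261^2 = 68121 ≡ 16 (mod 265)
176^32 ≡ 16^2 = 256 (mod 265)
176^64 ≡ 256^2 = 65536 ≡ 81 (mod 265)
176^128 ≡ 81^2 = 6561 ≡ 201 (mod 265)
176^256 ≡ 201^2 = 40401 ≡ 121 (mod 265)
176^512 ≡ 121^2 = 14641 ≡ 66 (mod 265)
176^1024 ≡ 66^2 = 4356 ≡ 116 (mod 265)
176^2048 ≡ 116^2 = 13456 ≡ 206 (mod 265)
176^2380 = 176^2048 × 176^256 × 176^64 × 176^8 × 176^4 ≡ 206 × 121 × 81 × 261 × 46 (mod 265).
Accumulate the product:
206 × 121 = 24926 ≡ 16
16 × 81 = 1296 ≡ 236
236 × 261 = 61596 ≡ 116
116 × 46 = 5336 ≡ 36

36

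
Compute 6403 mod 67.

38

6403 = 95*67 + 38, so 6403 ≡ 38 (mod 67).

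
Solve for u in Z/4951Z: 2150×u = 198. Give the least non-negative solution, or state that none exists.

gcd(2150, 4951) = 1, so a unique solution mod 4951 exists.
2150⁻¹ ≡ 4373 (mod 4951).
u ≡ 4373×198 ≡ 4380 (mod 4951).

4380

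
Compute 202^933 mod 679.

370

By square-and-multiply:
933 in binary is 1110100101, i.e. 933 = 512 + 256 + 128 + 32 + 4 + 1.
202^1 ≡ 202 (mod 679)
202^2 ≡ 202^2 = 40804 ≡ 64 (mod 679)
202^4 ≡ 64^2 = 4096 ≡ 22 (mod 679)
202^8 ≡ 22^2 = 484 (mod 679)
202^16 ≡ 484^2 = 234256 ≡ 1 (mod 679)
202^32 ≡ 1^2 = 1 (mod 679)
202^64 ≡ 1^2 = 1 (mod 679)
202^128 ≡ 1^2 = 1 (mod 679)
202^256 ≡ 1^2 = 1 (mod 679)
202^512 ≡ 1^2 = 1 (mod 679)
202^933 = 202^512 · 202^256 · 202^128 · 202^32 · 202^4 · 202^1 ≡ 1 · 1 · 1 · 1 · 22 · 202 (mod 679).
Accumulate the product:
1 · 1 = 1
1 · 1 = 1
1 · 1 = 1
1 · 22 = 22
22 · 202 = 4444 ≡ 370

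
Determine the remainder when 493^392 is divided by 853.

254

392 in binary is 110001000, i.e. 392 = 256 + 128 + 8.
493^1 ≡ 493 (mod 853)
493^2 ≡ 493^2 = 243049 ≡ 797 (mod 853)
493^4 ≡ 797^2 = 635209 ≡ 577 (mod 853)
493^8 ≡ 577^2 = 332929 ≡ 259 (mod 853)
493^16 ≡ 259^2 = 67081 ≡ 547 (mod 853)
493^32 ≡ 547^2 = 299209 ≡ 659 (mod 853)
493^64 ≡ 659^2 = 434281 ≡ 104 (mod 853)
493^128 ≡ 104^2 = 10816 ≡ 580 (mod 853)
493^256 ≡ 580^2 = 336400 ≡ 318 (mod 853)
493^392 = 493^256 * 493^128 * 493^8 ≡ 318 * 580 * 259 (mod 853).
Accumulate the product:
318 * 580 = 184440 ≡ 192
192 * 259 = 49728 ≡ 254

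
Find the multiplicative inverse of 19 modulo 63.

10

63 = 3×19 + 6
19 = 3×6 + 1
6 = 6×1 + 0
gcd(19, 63) = 1, so the inverse exists.
Bézout: 1 = −3×63 + 10×19.
So 19⁻¹ ≡ 10 (mod 63).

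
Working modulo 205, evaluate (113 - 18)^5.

120

113 - 18 = 95
(95)^5 ≡ 120 (mod 205)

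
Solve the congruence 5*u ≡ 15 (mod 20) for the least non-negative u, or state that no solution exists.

3

gcd(5, 20) = 5, and 5 | 15, so solutions exist.
Divide through by 5: 1*u = 3 (mod 4).
1⁻¹ ≡ 1 (mod 4).
u ≡ 1*3 ≡ 3 (mod 4).
The smallest non-negative solution is u = 3.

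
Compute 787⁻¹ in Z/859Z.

513

By the extended Euclidean algorithm:
859 = 1·787 + 72
787 = 10·72 + 67
72 = 1·67 + 5
67 = 13·5 + 2
5 = 2·2 + 1
2 = 2·1 + 0
gcd(787, 859) = 1, so the inverse exists.
Back-substitute for 1:
1 = 1·5 − 2·2
  = −2·67 + 27·5
  = 27·72 − 29·67
  = −29·787 + 317·72
  = 317·859 − 346·787
So 787⁻¹ ≡ −346 ≡ 513 (mod 859).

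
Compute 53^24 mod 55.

16

Using repeated squaring:
24 in binary is 11000, i.e. 24 = 16 + 8.
53^1 ≡ 53 (mod 55)
53^2 ≡ 53^2 = 2809 ≡ 4 (mod 55)
53^4 ≡ 4^2 = 16 (mod 55)
53^8 ≡ 16^2 = 256 ≡ 36 (mod 55)
53^16 ≡ 36^2 = 1296 ≡ 31 (mod 55)
53^24 = 53^16 × 53^8 ≡ 31 × 36 (mod 55).
31 × 36 = 1116 ≡ 16 (mod 55).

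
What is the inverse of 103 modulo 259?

171

By the extended Euclidean algorithm:
259 = 2×103 + 53
103 = 1×53 + 50
53 = 1×50 + 3
50 = 16×3 + 2
3 = 1×2 + 1
2 = 2×1 + 0
gcd(103, 259) = 1, so the inverse exists.
Back-substitute for 1:
1 = 1×3 − 1×2
  = −1×50 + 17×3
  = 17×53 − 18×50
  = −18×103 + 35×53
  = 35×259 − 88×103
So 103⁻¹ ≡ −88 ≡ 171 (mod 259).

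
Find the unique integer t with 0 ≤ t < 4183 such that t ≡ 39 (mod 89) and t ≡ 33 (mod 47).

1819

89⁻¹ mod 47: 89×28 ≡ 1 (mod 47), so 89⁻¹ ≡ 28.
t = 39 + 89×((33 − 39)×28 mod 47) = 39 + 89×20 = 1819.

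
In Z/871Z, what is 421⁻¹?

60

871 = 2×421 + 29
421 = 14×29 + 15
29 = 1×15 + 14
15 = 1×14 + 1
14 = 14×1 + 0
gcd(421, 871) = 1, so the inverse exists.
Bézout: 1 = −29×871 + 60×421.
So 421⁻¹ ≡ 60 (mod 871).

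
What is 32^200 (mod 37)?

12

Using repeated squaring:
200 in binary is 11001000, i.e. 200 = 128 + 64 + 8.
32^1 ≡ 32 (mod 37)
32^2 ≡ 32^2 = 1024 ≡ 25 (mod 37)
32^4 ≡ 25^2 = 625 ≡ 33 (mod 37)
32^8 ≡ 33^2 = 1089 ≡ 16 (mod 37)
32^16 ≡ 16^2 = 256 ≡ 34 (mod 37)
32^32 ≡ 34^2 = 1156 ≡ 9 (mod 37)
32^64 ≡ 9^2 = 81 ≡ 7 (mod 37)
32^128 ≡ 7^2 = 49 ≡ 12 (mod 37)
32^200 = 32^128 * 32^64 * 32^8 ≡ 12 * 7 * 16 (mod 37).
Accumulate the product:
12 * 7 = 84 ≡ 10
10 * 16 = 160 ≡ 12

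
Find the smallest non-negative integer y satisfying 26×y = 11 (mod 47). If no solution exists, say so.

gcd(26, 47) = 1, so a unique solution mod 47 exists.
26⁻¹ ≡ 38 (mod 47).
y ≡ 38×11 ≡ 42 (mod 47).

42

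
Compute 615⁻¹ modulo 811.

Apply the Euclidean algorithm and back-substitute:
811 = 1*615 + 196
615 = 3*196 + 27
196 = 7*27 + 7
27 = 3*7 + 6
7 = 1*6 + 1
6 = 6*1 + 0
gcd(615, 811) = 1, so the inverse exists.
Bézout: 1 = 91*811 − 120*615.
So 615⁻¹ ≡ −120 ≡ 691 (mod 811).

691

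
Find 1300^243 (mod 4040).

By square-and-multiply:
243 in binary is 11110011, i.e. 243 = 128 + 64 + 32 + 16 + 2 + 1.
1300^1 ≡ 1300 (mod 4040)
1300^2 ≡ 1300^2 = 1690000 ≡ 1280 (mod 4040)
1300^4 ≡ 1280^2 = 1638400 ≡ 2200 (mod 4040)
1300^8 ≡ 2200^2 = 4840000 ≡ 80 (mod 4040)
1300^16 ≡ 80^2 = 6400 ≡ 2360 (mod 4040)
1300^32 ≡ 2360^2 = 5569600 ≡ 2480 (mod 4040)
1300^64 ≡ 2480^2 = 6150400 ≡ 1520 (mod 4040)
1300^128 ≡ 1520^2 = 2310400 ≡ 3560 (mod 4040)
1300^243 = 1300^128 × 1300^64 × 1300^32 × 1300^16 × 1300^2 × 1300^1 ≡ 3560 × 1520 × 2480 × 2360 × 1280 × 1300 (mod 4040).
Accumulate the product:
3560 × 1520 = 5411200 ≡ 1640
1640 × 2480 = 4067200 ≡ 2960
2960 × 2360 = 6985600 ≡ 440
440 × 1280 = 563200 ≡ 1640
1640 × 1300 = 2132000 ≡ 2920

2920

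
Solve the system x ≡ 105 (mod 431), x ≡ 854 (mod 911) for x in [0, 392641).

431⁻¹ mod 911: 431*818 ≡ 1 (mod 911), so 431⁻¹ ≡ 818.
x = 105 + 431*((854 − 105)*818 mod 911) = 105 + 431*490 = 211295.

211295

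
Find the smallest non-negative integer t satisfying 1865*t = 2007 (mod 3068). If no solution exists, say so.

159

gcd(1865, 3068) = 1, so a unique solution mod 3068 exists.
1865⁻¹ ≡ 2637 (mod 3068).
t ≡ 2637*2007 ≡ 159 (mod 3068).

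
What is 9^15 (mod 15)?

Using repeated squaring:
15 in binary is 1111, i.e. 15 = 8 + 4 + 2 + 1.
9^1 ≡ 9 (mod 15)
9^2 ≡ 9^2 = 81 ≡ 6 (mod 15)
9^4 ≡ 6^2 = 36 ≡ 6 (mod 15)
9^8 ≡ 6^2 = 36 ≡ 6 (mod 15)
9^15 = 9^8 × 9^4 × 9^2 × 9^1 ≡ 6 × 6 × 6 × 9 (mod 15).
Accumulate the product:
6 × 6 = 36 ≡ 6
6 × 6 = 36 ≡ 6
6 × 9 = 54 ≡ 9

9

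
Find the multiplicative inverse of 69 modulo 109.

79

Run the extended Euclidean algorithm:
109 = 1·69 + 40
69 = 1·40 + 29
40 = 1·29 + 11
29 = 2·11 + 7
11 = 1·7 + 4
7 = 1·4 + 3
4 = 1·3 + 1
3 = 3·1 + 0
gcd(69, 109) = 1, so the inverse exists.
Bézout: 1 = 19·109 − 30·69.
So 69⁻¹ ≡ −30 ≡ 79 (mod 109).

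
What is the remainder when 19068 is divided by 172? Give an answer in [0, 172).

148

19068 = 110·172 + 148, so 19068 ≡ 148 (mod 172).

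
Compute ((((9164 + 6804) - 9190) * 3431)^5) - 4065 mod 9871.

2312

9164 + 6804 = 15968 ≡ 6097 (mod 9871)
6097 - 9190 = -3093 ≡ 6778 (mod 9871)
6778 * 3431 = 23255318 ≡ 9113 (mod 9871)
(9113)^5 ≡ 6377 (mod 9871)
6377 - 4065 = 2312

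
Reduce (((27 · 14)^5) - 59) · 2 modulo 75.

68

27 · 14 = 378 ≡ 3 (mod 75)
(3)^5 ≡ 18 (mod 75)
18 - 59 = -41 ≡ 34 (mod 75)
34 · 2 = 68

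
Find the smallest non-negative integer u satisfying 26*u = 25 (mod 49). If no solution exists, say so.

33

gcd(26, 49) = 1, so a unique solution mod 49 exists.
26⁻¹ ≡ 17 (mod 49).
u ≡ 17*25 ≡ 33 (mod 49).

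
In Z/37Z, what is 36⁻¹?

36

Apply the Euclidean algorithm and back-substitute:
37 = 1×36 + 1
36 = 36×1 + 0
gcd(36, 37) = 1, so the inverse exists.
Bézout: 1 = 1×37 − 1×36.
So 36⁻¹ ≡ −1 ≡ 36 (mod 37).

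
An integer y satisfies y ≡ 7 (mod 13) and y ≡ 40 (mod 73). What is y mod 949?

332

13⁻¹ mod 73: 13·45 ≡ 1 (mod 73), so 13⁻¹ ≡ 45.
y = 7 + 13·((40 − 7)·45 mod 73) = 7 + 13·25 = 332.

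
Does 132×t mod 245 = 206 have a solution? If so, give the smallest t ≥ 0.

228

gcd(132, 245) = 1, so a unique solution mod 245 exists.
132⁻¹ ≡ 13 (mod 245).
t ≡ 13×206 ≡ 228 (mod 245).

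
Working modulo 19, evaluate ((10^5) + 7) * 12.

6

(10)^5 ≡ 3 (mod 19)
3 + 7 = 10
10 * 12 = 120 ≡ 6 (mod 19)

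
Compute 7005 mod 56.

5

7005 = 125×56 + 5, so 7005 ≡ 5 (mod 56).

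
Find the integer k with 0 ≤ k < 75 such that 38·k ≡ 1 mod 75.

75 = 1*38 + 37
38 = 1*37 + 1
37 = 37*1 + 0
gcd(38, 75) = 1, so the inverse exists.
Back-substitute for 1:
1 = 1*38 − 1*37
  = −1*75 + 2*38
So 38⁻¹ ≡ 2 (mod 75).

2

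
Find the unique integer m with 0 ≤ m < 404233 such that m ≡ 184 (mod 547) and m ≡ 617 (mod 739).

190540

547⁻¹ mod 739: 547*535 ≡ 1 (mod 739), so 547⁻¹ ≡ 535.
m = 184 + 547*((617 − 184)*535 mod 739) = 184 + 547*348 = 190540.
Check: 190540 mod 547 = 184, 190540 mod 739 = 617. ✓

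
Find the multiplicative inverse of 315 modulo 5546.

1655

Apply the Euclidean algorithm and back-substitute:
5546 = 17*315 + 191
315 = 1*191 + 124
191 = 1*124 + 67
124 = 1*67 + 57
67 = 1*57 + 10
57 = 5*10 + 7
10 = 1*7 + 3
7 = 2*3 + 1
3 = 3*1 + 0
gcd(315, 5546) = 1, so the inverse exists.
Bézout: 1 = −94*5546 + 1655*315.
So 315⁻¹ ≡ 1655 (mod 5546).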